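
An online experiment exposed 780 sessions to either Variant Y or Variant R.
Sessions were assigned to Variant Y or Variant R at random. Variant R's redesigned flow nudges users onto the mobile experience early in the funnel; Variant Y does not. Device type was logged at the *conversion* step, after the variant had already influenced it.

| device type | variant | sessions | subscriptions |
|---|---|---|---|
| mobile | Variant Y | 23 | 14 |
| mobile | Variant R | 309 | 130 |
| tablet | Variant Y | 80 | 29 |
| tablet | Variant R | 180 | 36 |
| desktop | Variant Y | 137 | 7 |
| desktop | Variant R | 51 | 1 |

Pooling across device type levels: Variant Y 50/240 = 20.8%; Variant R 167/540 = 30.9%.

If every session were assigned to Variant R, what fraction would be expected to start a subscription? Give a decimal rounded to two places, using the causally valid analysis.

0.31

Device type is downstream of the variant. One should not condition on a consequence of treatment, so the overall rates are the right comparison.
So P(outcome | do(Variant R)) is just the pooled rate for Variant R: 167/540 = 0.309.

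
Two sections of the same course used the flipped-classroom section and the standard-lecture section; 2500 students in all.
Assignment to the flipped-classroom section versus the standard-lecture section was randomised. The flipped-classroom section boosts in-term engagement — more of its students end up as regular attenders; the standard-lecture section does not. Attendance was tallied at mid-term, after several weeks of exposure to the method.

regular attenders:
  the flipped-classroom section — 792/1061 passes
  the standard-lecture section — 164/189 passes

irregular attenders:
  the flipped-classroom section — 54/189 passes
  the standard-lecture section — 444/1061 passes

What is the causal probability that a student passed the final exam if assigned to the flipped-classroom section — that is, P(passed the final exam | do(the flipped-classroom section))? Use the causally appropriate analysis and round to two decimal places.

0.68

The distribution of mid-term attendance is itself part of what the teaching method does — it is an intermediate outcome. Holding it fixed would remove that part of the effect; the total effect is the pooled difference.
So P(outcome | do(the flipped-classroom section)) is just the pooled rate for the flipped-classroom section: 846/1250 = 0.677.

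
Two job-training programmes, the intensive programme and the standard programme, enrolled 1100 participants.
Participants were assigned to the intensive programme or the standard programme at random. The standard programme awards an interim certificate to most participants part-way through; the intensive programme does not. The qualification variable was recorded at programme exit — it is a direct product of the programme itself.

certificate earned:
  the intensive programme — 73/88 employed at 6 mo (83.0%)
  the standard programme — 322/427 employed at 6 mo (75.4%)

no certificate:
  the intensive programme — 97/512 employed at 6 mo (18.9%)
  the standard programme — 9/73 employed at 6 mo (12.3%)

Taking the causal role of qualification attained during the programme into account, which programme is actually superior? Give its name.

Qualification attained during the programme lies on the pathway programme → qualification attained during the programme → outcome, so adjusting for it blocks the indirect effect. For the total causal effect of programme, use the unadjusted pooled rates.
Pooled: the intensive programme 28.3% vs the standard programme 66.2%; the standard programme is higher overall.

the standard programme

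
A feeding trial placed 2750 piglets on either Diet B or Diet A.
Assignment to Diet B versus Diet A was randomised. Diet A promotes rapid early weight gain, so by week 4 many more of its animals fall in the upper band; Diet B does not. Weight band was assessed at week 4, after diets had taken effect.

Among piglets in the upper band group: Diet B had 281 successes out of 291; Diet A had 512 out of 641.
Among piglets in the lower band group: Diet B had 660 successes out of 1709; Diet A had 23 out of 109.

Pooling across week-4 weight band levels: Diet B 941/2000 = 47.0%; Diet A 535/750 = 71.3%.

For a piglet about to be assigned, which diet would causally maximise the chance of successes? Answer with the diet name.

Week-4 weight band lies on the pathway diet → week-4 weight band → outcome, so adjusting for it blocks the indirect effect. For the total causal effect of diet, use the unadjusted pooled rates.
Pooled: Diet B 47.0% vs Diet A 71.3%; Diet A is higher overall.

Diet A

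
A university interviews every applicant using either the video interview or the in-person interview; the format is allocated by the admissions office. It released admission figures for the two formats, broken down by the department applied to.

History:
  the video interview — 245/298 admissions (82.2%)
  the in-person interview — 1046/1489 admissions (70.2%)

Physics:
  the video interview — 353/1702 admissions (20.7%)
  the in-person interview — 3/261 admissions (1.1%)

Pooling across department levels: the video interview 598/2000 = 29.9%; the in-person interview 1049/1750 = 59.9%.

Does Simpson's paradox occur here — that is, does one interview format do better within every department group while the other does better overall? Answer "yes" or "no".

Within each department level (History 82.2% vs 70.2%; Physics 20.7% vs 1.1%), the video interview has the higher rate every time. Pooled: 29.9% vs 59.9% — the in-person interview has the higher rate overall. The two comparisons disagree.

yes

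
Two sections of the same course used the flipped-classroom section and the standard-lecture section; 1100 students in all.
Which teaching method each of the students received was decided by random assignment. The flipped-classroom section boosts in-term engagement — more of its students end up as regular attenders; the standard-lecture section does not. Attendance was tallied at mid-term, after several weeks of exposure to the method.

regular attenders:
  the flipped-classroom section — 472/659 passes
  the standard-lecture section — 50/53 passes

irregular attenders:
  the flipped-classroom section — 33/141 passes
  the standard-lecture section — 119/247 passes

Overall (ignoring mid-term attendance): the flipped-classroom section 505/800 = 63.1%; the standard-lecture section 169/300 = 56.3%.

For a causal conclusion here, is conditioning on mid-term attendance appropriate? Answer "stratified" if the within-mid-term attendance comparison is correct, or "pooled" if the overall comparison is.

the standard-lecture section is higher inside every mid-term attendance stratum but the flipped-classroom section is higher in aggregate. Whether to stratify depends on how mid-term attendance relates to the teaching method.
Because the teaching method influences mid-term attendance, mid-term attendance is a post-treatment mediator, not a confounder. Stratifying on it would bias the estimate; the causal effect is the crude pooled difference.
Pooled: the flipped-classroom section 63.1% vs the standard-lecture section 56.3%; the flipped-classroom section is higher overall.

pooled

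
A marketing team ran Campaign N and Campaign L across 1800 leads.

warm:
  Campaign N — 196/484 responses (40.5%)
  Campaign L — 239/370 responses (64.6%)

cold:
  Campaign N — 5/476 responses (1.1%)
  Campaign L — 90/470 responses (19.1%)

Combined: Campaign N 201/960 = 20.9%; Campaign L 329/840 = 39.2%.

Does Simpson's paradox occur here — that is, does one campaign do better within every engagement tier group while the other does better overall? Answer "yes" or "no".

Within each engagement tier level (warm 40.5% vs 64.6%; cold 1.1% vs 19.1%), Campaign L has the higher rate every time. Pooled: 20.9% vs 39.2% — Campaign L has the higher rate overall. They agree.

no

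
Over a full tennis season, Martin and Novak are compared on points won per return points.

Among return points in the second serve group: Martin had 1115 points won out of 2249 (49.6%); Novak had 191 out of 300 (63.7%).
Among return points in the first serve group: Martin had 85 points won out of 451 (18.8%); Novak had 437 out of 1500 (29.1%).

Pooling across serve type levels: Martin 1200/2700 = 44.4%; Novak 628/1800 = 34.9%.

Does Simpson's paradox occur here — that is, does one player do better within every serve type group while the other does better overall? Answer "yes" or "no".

yes

Within each serve type level (second serve 49.6% vs 63.7%; first serve 18.8% vs 29.1%), Novak has the higher rate every time. Pooled: 44.4% vs 34.9% — Martin has the higher rate overall. The two comparisons disagree.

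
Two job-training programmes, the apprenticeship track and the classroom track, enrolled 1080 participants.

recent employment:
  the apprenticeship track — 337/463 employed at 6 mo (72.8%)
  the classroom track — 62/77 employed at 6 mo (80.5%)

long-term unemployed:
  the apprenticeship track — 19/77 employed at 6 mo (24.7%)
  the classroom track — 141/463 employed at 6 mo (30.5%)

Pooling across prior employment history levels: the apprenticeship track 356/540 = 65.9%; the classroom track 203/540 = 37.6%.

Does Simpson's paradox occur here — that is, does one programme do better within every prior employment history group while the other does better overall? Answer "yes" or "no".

Within each prior employment history level (recent employment 72.8% vs 80.5%; long-term unemployed 24.7% vs 30.5%), the classroom track has the higher rate every time. Pooled: 65.9% vs 37.6% — the apprenticeship track has the higher rate overall. The two comparisons disagree.

yes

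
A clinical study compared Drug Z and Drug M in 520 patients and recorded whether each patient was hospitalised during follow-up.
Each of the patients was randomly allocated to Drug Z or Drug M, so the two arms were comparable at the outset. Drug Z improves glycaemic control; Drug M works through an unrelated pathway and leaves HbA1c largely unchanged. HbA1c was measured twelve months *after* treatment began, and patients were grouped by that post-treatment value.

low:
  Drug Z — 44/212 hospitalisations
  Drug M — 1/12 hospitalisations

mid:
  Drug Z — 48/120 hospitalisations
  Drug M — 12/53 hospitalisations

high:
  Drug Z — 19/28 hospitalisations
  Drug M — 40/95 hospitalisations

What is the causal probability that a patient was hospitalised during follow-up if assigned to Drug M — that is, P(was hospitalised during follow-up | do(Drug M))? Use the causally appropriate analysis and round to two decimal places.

The HbA1c-specific comparison favours Drug M throughout, but the pooled figures favour Drug Z. The question is whether to condition on HbA1c.
HbA1c is downstream of the drug. One should not condition on a consequence of treatment, so the overall rates are the right comparison.
So P(outcome | do(Drug M)) is just the pooled rate for Drug M: 53/160 = 0.331.

0.33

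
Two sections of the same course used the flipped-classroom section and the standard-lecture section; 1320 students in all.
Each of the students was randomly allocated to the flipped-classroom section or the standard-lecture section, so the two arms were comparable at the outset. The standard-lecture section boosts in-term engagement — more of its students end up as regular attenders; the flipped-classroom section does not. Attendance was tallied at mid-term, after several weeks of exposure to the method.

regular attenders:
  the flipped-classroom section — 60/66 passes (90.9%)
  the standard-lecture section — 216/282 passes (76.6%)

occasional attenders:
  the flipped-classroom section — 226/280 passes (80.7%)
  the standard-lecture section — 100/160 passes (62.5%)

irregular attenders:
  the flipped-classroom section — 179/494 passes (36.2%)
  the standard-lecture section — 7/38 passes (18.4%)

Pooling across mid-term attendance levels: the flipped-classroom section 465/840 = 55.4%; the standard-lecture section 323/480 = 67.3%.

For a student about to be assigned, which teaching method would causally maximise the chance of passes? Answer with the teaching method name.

The distribution of mid-term attendance is itself part of what the teaching method does — it is an intermediate outcome. Holding it fixed would remove that part of the effect; the total effect is the pooled difference.
Pooled: the flipped-classroom section 55.4% vs the standard-lecture section 67.3%; the standard-lecture section is higher overall.

the standard-lecture section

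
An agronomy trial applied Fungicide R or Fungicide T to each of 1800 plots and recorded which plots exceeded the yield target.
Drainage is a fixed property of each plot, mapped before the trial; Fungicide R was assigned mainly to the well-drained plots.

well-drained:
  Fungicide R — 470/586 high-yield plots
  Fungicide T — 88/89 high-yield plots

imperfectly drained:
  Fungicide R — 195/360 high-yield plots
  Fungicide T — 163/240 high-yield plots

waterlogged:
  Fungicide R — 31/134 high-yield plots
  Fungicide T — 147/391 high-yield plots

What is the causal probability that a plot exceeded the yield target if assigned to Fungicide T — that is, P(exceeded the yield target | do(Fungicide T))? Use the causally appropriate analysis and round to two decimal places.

The stratified and pooled comparisons disagree (Fungicide T wins within each field drainage; Fungicide R wins overall), so the answer turns on the causal role of field drainage.
Field drainage is set before the fungicide has any effect — it is not caused by the fungicide — and it independently drives the outcome. That makes it a confounder, so the causal comparison is within field drainage levels.
Standardising Fungicide T to the population field drainage mix: 0.375·88/89 + 0.333·163/240 + 0.292·147/391 = 0.707.

0.71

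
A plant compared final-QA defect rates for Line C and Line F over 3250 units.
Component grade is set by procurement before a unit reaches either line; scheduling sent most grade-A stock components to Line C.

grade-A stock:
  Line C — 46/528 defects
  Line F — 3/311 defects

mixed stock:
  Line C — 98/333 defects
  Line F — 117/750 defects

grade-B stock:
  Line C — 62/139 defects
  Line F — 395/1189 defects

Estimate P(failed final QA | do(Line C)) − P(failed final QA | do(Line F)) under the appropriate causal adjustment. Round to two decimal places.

+0.11

The imbalance in component grade arose from how units were allocated, not from anything the line did; and component grade independently affects the outcome. The pooled gap is confounded — condition on component grade.
Adjusting over the population distribution of component grade: 0.258·(0.087−0.010) + 0.333·(0.294−0.156) + 0.409·(0.446−0.332) = +0.113.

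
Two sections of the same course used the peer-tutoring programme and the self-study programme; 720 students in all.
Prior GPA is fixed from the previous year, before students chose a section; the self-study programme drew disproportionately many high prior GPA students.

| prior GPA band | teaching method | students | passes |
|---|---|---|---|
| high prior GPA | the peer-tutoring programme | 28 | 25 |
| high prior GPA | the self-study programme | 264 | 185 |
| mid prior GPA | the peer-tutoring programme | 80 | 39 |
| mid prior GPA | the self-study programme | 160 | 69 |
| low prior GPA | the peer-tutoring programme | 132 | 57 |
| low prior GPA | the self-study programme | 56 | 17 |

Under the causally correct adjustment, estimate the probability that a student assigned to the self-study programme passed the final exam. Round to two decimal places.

the peer-tutoring programme is higher inside every prior GPA band stratum but the self-study programme is higher in aggregate. Whether to stratify depends on how prior GPA band relates to the teaching method.
Prior GPA band differs across teaching methods for reasons unrelated to any effect of the teaching method itself, and it separately predicts the outcome — a classic confounder. We must compare within prior GPA band levels.
Standardising the self-study programme to the population prior GPA band mix: 0.406·185/264 + 0.333·69/160 + 0.261·17/56 = 0.507.

0.51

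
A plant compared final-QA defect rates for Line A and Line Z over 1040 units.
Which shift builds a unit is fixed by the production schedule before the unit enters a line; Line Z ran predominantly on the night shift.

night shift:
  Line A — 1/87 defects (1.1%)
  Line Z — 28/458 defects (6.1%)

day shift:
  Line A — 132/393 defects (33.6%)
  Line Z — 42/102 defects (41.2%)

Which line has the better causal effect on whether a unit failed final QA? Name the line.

Within every shift level Line A has the lower rate, yet pooled Line Z does — Simpson's reversal.
Since shift is a pre-existing factor (not a product of the line) and it affects the outcome on its own, it is a confounder. The stratified rates, not the pooled rate, identify the causal effect.
Within each level — night shift: 1.1% vs 6.1%; day shift: 33.6% vs 41.2% — Line A is lower every time.

Line A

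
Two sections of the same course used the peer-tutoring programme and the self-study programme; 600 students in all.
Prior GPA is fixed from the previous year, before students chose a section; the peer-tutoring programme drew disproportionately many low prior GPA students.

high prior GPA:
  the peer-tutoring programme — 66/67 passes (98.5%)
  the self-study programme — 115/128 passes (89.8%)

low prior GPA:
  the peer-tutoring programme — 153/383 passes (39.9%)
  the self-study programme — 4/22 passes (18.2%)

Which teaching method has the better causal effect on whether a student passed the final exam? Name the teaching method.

Nothing the teaching method does changes prior GPA band; the imbalance is an allocation artefact. With prior GPA band also predicting the outcome, the pooled figure is confounded, and the within-stratum comparison is the causal one.
Within each level — high prior GPA: 98.5% vs 89.8%; low prior GPA: 39.9% vs 18.2% — the peer-tutoring programme is higher every time.

the peer-tutoring programme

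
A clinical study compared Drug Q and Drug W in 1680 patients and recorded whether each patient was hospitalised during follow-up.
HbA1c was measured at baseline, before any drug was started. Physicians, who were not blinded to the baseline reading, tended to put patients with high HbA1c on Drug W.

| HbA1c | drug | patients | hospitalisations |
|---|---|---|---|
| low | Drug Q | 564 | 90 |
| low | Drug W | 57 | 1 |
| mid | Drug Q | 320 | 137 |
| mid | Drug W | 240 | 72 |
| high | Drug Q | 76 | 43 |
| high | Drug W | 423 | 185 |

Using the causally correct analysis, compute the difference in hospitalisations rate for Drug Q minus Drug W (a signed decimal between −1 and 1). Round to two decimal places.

Here HbA1c is a common cause — it drives both which drug a case falls under and the outcome. The crude comparison mixes populations; the stratum-specific rates are the causally relevant ones.
Adjusting over the population distribution of HbA1c: 0.370·(0.160−0.018) + 0.333·(0.428−0.300) + 0.297·(0.566−0.437) = +0.133.

+0.13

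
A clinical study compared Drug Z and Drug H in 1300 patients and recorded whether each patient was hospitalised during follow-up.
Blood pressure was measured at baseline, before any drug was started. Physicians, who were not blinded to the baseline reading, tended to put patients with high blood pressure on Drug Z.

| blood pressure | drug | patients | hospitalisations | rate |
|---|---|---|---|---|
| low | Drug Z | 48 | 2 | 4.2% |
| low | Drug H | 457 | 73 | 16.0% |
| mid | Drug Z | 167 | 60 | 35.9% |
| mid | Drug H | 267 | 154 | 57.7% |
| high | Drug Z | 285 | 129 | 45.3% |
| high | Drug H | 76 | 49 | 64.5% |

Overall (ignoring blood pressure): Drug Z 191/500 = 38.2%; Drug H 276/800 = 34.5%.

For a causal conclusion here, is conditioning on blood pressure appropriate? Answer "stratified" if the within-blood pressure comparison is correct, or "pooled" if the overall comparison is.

stratified

The stratified and pooled comparisons disagree (Drug Z wins within each blood pressure; Drug H wins overall), so the answer turns on the causal role of blood pressure.
The imbalance in blood pressure arose from how patients were allocated, not from anything the drug did; and blood pressure independently affects the outcome. The pooled gap is confounded — condition on blood pressure.
Within each level — low: 4.2% vs 16.0%; mid: 35.9% vs 57.7%; high: 45.3% vs 64.5% — Drug Z is lower every time.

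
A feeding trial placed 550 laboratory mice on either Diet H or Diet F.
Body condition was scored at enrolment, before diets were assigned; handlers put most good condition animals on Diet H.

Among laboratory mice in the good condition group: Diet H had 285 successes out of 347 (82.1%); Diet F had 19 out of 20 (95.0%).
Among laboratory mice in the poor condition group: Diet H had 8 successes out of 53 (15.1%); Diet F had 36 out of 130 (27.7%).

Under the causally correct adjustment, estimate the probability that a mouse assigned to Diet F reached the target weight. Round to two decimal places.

0.73

Starting body condition differs across diets for reasons unrelated to any effect of the diet itself, and it separately predicts the outcome — a classic confounder. We must compare within starting body condition levels.
Standardising Diet F to the population starting body condition mix: 0.667·19/20 + 0.333·36/130 = 0.726.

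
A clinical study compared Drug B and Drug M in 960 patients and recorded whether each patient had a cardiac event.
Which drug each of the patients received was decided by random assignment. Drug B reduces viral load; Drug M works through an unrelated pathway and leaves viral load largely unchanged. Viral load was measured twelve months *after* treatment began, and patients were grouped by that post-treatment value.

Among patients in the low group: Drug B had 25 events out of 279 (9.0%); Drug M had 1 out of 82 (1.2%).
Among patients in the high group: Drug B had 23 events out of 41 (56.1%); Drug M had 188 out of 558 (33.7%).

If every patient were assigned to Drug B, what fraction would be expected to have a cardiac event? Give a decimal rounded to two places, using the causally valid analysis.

0.15

The stratified and pooled comparisons disagree (Drug M wins within each viral load; Drug B wins overall), so the answer turns on the causal role of viral load.
Stratifying would compare drugs among patients the drugs themselves sorted into viral load groups — a form of selection on an intermediate. The unconditioned pooled rates give the total causal effect.
So P(outcome | do(Drug B)) is just the pooled rate for Drug B: 48/320 = 0.150.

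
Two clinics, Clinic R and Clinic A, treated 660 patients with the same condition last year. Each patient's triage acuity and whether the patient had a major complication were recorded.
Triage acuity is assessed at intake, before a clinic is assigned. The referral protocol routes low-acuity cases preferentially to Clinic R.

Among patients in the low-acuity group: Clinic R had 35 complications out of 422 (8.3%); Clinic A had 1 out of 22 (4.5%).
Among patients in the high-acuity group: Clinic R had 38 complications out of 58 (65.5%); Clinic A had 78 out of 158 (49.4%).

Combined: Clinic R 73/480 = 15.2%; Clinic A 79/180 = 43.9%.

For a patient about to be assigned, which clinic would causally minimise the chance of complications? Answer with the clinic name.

Clinic A

Within every triage acuity level Clinic A has the lower rate, yet pooled Clinic R does — Simpson's reversal.
Since triage acuity is a pre-existing factor (not a product of the clinic) and it affects the outcome on its own, it is a confounder. The stratified rates, not the pooled rate, identify the causal effect.
Within each level — low-acuity: 8.3% vs 4.5%; high-acuity: 65.5% vs 49.4% — Clinic A is lower every time.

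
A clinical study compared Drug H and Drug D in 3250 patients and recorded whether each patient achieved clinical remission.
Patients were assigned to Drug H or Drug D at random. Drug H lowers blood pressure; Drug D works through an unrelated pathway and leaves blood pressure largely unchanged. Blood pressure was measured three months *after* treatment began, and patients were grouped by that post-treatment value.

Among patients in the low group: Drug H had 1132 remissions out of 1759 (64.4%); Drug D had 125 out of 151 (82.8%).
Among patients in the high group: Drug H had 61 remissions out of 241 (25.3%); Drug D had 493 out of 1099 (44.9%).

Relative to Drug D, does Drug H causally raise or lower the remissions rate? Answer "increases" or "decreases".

Within every blood pressure level Drug D has the higher rate, yet pooled Drug H does — Simpson's reversal.
Blood pressure lies on the pathway drug → blood pressure → outcome, so adjusting for it blocks the indirect effect. For the total causal effect of drug, use the unadjusted pooled rates.
Pooled: Drug H 59.7% vs Drug D 49.4%; Drug H is higher overall.

increases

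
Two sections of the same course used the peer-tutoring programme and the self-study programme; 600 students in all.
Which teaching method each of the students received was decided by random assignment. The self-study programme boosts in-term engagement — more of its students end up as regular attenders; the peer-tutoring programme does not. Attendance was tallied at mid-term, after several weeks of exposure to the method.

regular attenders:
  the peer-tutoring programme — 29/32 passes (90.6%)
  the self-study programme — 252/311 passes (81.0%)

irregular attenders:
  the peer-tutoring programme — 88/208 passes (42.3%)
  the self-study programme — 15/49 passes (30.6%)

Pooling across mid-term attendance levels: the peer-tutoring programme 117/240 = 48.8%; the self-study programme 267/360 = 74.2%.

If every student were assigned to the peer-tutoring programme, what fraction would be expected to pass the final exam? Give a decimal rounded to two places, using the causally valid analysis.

0.49

the peer-tutoring programme is higher inside every mid-term attendance stratum but the self-study programme is higher in aggregate. Whether to stratify depends on how mid-term attendance relates to the teaching method.
Because the teaching method influences mid-term attendance, mid-term attendance is a post-treatment mediator, not a confounder. Stratifying on it would bias the estimate; the causal effect is the crude pooled difference.
So P(outcome | do(the peer-tutoring programme)) is just the pooled rate for the peer-tutoring programme: 117/240 = 0.487.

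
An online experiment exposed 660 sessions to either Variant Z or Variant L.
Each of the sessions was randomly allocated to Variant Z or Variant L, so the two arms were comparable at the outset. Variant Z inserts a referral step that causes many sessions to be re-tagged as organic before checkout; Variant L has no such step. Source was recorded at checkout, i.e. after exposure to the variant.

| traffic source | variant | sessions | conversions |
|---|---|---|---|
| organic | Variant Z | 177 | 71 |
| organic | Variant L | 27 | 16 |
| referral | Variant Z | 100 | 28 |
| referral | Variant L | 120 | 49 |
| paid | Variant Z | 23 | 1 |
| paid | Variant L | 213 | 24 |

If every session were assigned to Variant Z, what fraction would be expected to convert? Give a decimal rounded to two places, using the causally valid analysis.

The stratified and pooled comparisons disagree (Variant L wins within each traffic source; Variant Z wins overall), so the answer turns on the causal role of traffic source.
Traffic source is downstream of the variant. One should not condition on a consequence of treatment, so the overall rates are the right comparison.
So P(outcome | do(Variant Z)) is just the pooled rate for Variant Z: 100/300 = 0.333.

0.33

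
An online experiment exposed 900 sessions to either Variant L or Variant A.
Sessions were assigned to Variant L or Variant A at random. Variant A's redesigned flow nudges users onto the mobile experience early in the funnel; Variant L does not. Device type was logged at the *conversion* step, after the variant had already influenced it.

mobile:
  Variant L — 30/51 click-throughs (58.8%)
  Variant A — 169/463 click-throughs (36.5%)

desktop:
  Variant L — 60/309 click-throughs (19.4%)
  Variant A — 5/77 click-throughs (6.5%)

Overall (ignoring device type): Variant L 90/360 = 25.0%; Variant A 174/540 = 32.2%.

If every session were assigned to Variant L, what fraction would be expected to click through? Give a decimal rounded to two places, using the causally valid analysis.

The distribution of device type is itself part of what the variant does — it is an intermediate outcome. Holding it fixed would remove that part of the effect; the total effect is the pooled difference.
So P(outcome | do(Variant L)) is just the pooled rate for Variant L: 90/360 = 0.250.

0.25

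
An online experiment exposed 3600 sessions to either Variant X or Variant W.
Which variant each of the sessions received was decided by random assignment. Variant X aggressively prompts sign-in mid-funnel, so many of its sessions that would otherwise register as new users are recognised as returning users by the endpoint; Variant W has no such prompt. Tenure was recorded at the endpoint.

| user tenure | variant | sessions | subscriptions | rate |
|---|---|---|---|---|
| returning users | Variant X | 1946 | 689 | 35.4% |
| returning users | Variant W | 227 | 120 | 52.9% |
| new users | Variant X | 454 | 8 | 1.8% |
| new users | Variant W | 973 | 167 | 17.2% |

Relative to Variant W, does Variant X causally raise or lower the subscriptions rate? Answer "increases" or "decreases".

increases

Variant W is higher inside every user tenure stratum but Variant X is higher in aggregate. Whether to stratify depends on how user tenure relates to the variant.
User tenure is recorded after the variant and is itself shifted by it — it sits on the causal path from variant to outcome. Conditioning on a mediator would strip out part of the effect we want; the pooled comparison gives the total causal effect.
Pooled: Variant X 29.0% vs Variant W 23.9%; Variant X is higher overall.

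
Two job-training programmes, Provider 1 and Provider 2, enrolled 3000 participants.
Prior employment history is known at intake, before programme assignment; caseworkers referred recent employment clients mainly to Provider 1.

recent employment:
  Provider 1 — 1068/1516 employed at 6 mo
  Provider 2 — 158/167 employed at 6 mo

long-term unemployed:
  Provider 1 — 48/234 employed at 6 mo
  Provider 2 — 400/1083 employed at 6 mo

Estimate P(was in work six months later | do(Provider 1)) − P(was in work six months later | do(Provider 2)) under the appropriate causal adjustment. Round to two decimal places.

-0.21

Since prior employment history is a pre-existing factor (not a product of the programme) and it affects the outcome on its own, it is a confounder. The stratified rates, not the pooled rate, identify the causal effect.
Adjusting over the population distribution of prior employment history: 0.561·(0.704−0.946) + 0.439·(0.205−0.369) = -0.208.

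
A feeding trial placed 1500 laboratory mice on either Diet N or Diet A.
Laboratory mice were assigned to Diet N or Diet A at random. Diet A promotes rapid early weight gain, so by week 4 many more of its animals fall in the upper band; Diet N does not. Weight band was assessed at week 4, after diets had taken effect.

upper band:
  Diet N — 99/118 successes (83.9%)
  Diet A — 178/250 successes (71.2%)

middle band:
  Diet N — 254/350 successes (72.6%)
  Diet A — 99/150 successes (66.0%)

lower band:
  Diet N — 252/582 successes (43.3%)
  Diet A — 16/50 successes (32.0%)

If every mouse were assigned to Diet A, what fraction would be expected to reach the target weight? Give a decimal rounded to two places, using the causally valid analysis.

The stratified and pooled comparisons disagree (Diet N wins within each week-4 weight band; Diet A wins overall), so the answer turns on the causal role of week-4 weight band.
The distribution of week-4 weight band is itself part of what the diet does — it is an intermediate outcome. Holding it fixed would remove that part of the effect; the total effect is the pooled difference.
So P(outcome | do(Diet A)) is just the pooled rate for Diet A: 293/450 = 0.651.

0.65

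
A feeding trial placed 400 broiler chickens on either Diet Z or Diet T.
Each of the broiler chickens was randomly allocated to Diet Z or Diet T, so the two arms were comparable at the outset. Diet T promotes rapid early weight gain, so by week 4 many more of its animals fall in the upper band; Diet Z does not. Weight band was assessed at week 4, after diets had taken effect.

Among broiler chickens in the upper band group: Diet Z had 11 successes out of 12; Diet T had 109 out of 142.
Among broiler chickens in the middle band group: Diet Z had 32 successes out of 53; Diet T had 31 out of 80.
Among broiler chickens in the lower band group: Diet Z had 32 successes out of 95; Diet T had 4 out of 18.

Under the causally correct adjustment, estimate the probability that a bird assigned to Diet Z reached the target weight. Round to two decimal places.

0.47

Stratifying would compare diets among broiler chickens the diets themselves sorted into week-4 weight band groups — a form of selection on an intermediate. The unconditioned pooled rates give the total causal effect.
So P(outcome | do(Diet Z)) is just the pooled rate for Diet Z: 75/160 = 0.469.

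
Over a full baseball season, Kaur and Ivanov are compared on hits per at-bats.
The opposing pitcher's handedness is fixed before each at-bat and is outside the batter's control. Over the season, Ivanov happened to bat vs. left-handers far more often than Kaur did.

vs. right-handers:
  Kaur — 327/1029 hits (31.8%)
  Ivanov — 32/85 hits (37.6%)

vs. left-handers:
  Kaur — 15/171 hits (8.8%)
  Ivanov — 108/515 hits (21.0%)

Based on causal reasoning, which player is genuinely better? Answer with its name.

Pitcher handedness is set before the player has any effect — it is not caused by the player — and it independently drives the outcome. That makes it a confounder, so the causal comparison is within pitcher handedness levels.
Within each level — vs. right-handers: 31.8% vs 37.6%; vs. left-handers: 8.8% vs 21.0% — Ivanov is higher every time.

Ivanov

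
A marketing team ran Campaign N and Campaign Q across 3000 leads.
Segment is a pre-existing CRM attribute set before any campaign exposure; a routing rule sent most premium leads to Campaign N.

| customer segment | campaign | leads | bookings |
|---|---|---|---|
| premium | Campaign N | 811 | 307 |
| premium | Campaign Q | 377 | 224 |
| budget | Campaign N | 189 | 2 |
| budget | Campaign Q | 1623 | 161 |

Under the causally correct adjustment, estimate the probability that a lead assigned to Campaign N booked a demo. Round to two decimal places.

0.16

Customer segment satisfies the back-door criterion: it is not a descendant of the campaign, and it blocks the spurious path from campaign to outcome. Adjusting for it (i.e., using the within-customer segment rates) gives the causal effect.
Standardising Campaign N to the population customer segment mix: 0.396·307/811 + 0.604·2/189 = 0.156.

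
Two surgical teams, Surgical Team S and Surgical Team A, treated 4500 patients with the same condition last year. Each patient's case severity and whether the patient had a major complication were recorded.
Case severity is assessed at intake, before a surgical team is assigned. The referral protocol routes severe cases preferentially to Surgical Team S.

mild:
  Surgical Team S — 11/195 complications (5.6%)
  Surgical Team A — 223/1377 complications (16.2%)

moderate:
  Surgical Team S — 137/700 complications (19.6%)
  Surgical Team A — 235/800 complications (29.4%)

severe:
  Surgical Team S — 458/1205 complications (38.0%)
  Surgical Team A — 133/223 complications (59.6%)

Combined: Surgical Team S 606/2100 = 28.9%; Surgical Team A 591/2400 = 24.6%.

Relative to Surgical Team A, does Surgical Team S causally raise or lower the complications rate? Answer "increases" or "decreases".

decreases

Since case severity is a pre-existing factor (not a product of the surgical team) and it affects the outcome on its own, it is a confounder. The stratified rates, not the pooled rate, identify the causal effect.
Within each level — mild: 5.6% vs 16.2%; moderate: 19.6% vs 29.4%; severe: 38.0% vs 59.6% — Surgical Team S is lower every time.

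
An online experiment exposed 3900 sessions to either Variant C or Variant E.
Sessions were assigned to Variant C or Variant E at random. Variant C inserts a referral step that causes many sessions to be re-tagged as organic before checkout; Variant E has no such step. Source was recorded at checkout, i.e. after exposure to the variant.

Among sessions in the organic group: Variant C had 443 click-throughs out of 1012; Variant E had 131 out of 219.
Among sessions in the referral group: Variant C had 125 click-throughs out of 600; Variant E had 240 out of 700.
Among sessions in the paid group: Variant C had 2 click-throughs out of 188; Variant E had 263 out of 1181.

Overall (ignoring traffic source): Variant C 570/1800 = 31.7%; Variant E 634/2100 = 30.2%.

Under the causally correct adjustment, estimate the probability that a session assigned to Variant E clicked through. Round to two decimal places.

0.30

Traffic source here is a post-treatment variable shaped by the variant; conditioning on it would introduce bias rather than remove it. The overall comparison is the causal one.
So P(outcome | do(Variant E)) is just the pooled rate for Variant E: 634/2100 = 0.302.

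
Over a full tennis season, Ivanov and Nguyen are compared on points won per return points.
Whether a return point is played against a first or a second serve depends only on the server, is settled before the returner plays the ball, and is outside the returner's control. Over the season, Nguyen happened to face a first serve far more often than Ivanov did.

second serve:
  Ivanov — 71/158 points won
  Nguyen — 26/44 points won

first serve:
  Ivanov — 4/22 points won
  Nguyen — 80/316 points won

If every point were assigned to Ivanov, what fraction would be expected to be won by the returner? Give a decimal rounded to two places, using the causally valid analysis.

The serve type-specific comparison favours Nguyen throughout, but the pooled figures favour Ivanov. The question is whether to condition on serve type.
Serve type is set before the player has any effect — it is not caused by the player — and it independently drives the outcome. That makes it a confounder, so the causal comparison is within serve type levels.
Standardising Ivanov to the population serve type mix: 0.374·71/158 + 0.626·4/22 = 0.282.

0.28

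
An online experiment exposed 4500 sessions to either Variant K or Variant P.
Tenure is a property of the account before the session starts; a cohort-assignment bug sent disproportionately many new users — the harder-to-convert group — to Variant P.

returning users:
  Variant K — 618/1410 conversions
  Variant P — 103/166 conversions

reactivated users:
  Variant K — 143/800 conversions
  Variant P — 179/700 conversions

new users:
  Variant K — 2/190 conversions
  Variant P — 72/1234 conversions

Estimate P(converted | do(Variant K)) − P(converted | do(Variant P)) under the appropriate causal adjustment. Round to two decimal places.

Within every user tenure level Variant P has the higher rate, yet pooled Variant K does — Simpson's reversal.
User tenure is set before the variant has any effect — it is not caused by the variant — and it independently drives the outcome. That makes it a confounder, so the causal comparison is within user tenure levels.
Adjusting over the population distribution of user tenure: 0.350·(0.438−0.620) + 0.333·(0.179−0.256) + 0.316·(0.011−0.058) = -0.105.

-0.10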